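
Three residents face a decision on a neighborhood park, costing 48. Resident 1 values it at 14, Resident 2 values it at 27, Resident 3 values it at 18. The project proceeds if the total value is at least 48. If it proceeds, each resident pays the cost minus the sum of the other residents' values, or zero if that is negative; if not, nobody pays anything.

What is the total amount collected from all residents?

Total value 59 ≥ cost 48, so it is built.
Resident 1: others sum to 45; max(0, 48 - 45) = 3.
Resident 2: others sum to 32; max(0, 48 - 32) = 16.
Resident 3: others sum to 41; max(0, 48 - 41) = 7.
Total collected = 3 + 16 + 7 = 26.

26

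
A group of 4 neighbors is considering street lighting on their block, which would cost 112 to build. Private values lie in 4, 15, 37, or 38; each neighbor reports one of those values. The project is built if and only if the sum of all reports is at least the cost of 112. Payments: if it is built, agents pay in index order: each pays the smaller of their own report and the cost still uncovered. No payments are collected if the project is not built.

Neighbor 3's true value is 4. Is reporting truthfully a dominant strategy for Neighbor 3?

Check each profile of the others' reports and compare truth against every alternative report.
Others report (37, 37, 37): truth gives 0, best alternative gives -11.
Others report (37, 37, 38): truth gives 0, best alternative gives -11.
Others report (37, 38, 37): truth gives 0, best alternative gives -11.
Others report (37, 38, 38): truth gives 0, best alternative gives -11.
Others report (38, 37, 37): truth gives 0, best alternative gives -11.
Others report (38, 37, 38): truth gives 0, best alternative gives -11.
(Remaining 58 profiles checked similarly; truth is weakly best in each.)
In every case the truthful report is at least as good as any alternative, so it is a dominant strategy.

Yes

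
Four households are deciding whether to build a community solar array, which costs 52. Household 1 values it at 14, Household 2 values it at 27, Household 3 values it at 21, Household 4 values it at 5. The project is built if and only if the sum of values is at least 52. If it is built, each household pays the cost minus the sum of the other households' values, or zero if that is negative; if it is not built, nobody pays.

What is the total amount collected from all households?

Total value 67 ≥ cost 52, so it is built.
Household 1: others sum to 53; max(0, 52 - 53) = 0.
Household 2: others sum to 40; max(0, 52 - 40) = 12.
Household 3: others sum to 46; max(0, 52 - 46) = 6.
Household 4: others sum to 62; max(0, 52 - 62) = 0.
Total collected = 0 + 12 + 6 + 0 = 18.

18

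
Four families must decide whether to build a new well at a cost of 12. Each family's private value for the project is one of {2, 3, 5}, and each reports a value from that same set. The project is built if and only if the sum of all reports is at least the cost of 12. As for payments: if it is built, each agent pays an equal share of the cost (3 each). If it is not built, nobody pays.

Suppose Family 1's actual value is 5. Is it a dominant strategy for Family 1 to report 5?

Yes

Check each profile of the others' reports and compare truth against every alternative report.
Others report (2, 2, 3): truth gives 2, best alternative gives 0.
Others report (2, 3, 2): truth gives 2, best alternative gives 0.
Others report (2, 3, 3): truth gives 2, best alternative gives 0.
Others report (3, 2, 2): truth gives 2, best alternative gives 0.
Others report (3, 2, 3): truth gives 2, best alternative gives 0.
Others report (3, 3, 2): truth gives 2, best alternative gives 0.
(Remaining 21 profiles checked similarly; truth is weakly best in each.)
In every case the truthful report is at least as good as any alternative, so it is a dominant strategy.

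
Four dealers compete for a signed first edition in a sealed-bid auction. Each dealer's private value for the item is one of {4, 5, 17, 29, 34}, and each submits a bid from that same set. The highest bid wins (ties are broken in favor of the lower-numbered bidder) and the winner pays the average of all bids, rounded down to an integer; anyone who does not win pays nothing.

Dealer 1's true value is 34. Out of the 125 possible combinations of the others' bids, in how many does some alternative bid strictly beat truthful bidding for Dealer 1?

64

Others bid (4, 4, 4): truth gives 23; bid 4 gives 30 > 23. Violating.
Others bid (4, 4, 5): truth gives 23; bid 5 gives 30 > 23. Violating.
Others bid (4, 4, 17): truth gives 20; bid 17 gives 24 > 20. Violating.
Others bid (4, 4, 29): truth gives 17; bid 29 gives 18 > 17. Violating.
Others bid (4, 4, 34): truth gives 15; no alternative beats it.
Others bid (4, 5, 34): truth gives 15; no alternative beats it.
(Checking all 125 profiles: 64 have a profitable deviation, 61 do not.)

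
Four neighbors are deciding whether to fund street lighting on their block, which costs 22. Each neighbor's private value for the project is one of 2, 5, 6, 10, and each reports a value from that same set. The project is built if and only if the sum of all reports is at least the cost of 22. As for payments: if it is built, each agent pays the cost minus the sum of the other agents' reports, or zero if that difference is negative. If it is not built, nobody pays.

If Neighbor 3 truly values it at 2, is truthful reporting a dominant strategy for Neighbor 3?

Yes

Check each profile of the others' reports and compare truth against every alternative report.
Others report (2, 5, 10): truth gives 0, best alternative gives -3.
Others report (2, 10, 5): truth gives 0, best alternative gives -3.
Others report (5, 2, 10): truth gives 0, best alternative gives -3.
Others report (5, 6, 6): truth gives 0, best alternative gives -3.
Others report (5, 10, 2): truth gives 0, best alternative gives -3.
Others report (6, 5, 6): truth gives 0, best alternative gives -3.
(Remaining 58 profiles checked similarly; truth is weakly best in each.)
In every case the truthful report is at least as good as any alternative, so it is a dominant strategy.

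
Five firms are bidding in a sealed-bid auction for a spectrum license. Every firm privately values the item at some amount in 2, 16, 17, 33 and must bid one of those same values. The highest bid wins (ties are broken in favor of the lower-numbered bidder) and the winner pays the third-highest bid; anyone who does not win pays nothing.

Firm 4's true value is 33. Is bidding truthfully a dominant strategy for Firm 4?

Check each profile of the others' bids and compare truth against every alternative bid.
Others bid (2, 2, 2, 33): truth gives 31, best alternative gives 0.
Others bid (2, 2, 17, 2): truth gives 31, best alternative gives 0.
Others bid (2, 17, 2, 2): truth gives 31, best alternative gives 0.
Others bid (17, 2, 2, 2): truth gives 31, best alternative gives 0.
Others bid (2, 2, 16, 33): truth gives 17, best alternative gives 0.
Others bid (2, 2, 17, 16): truth gives 17, best alternative gives 0.
(Remaining 250 profiles checked similarly; truth is weakly best in each.)
In every case the truthful bid is at least as good as any alternative, so it is a dominant strategy.

Yes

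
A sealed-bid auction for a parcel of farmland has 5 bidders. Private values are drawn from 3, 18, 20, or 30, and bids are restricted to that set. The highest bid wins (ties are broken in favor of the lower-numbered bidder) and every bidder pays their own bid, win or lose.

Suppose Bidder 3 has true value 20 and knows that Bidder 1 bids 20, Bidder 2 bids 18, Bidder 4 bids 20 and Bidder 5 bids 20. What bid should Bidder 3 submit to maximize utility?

3

Bid 3: loses but pays 3, utility -3.
Bid 18: loses but pays 18, utility -18.
Bid 20: loses but pays 20, utility -20.
Bid 30: wins, pays 30, utility 20 - 30 = -10.
The best choice is 3 with utility -3.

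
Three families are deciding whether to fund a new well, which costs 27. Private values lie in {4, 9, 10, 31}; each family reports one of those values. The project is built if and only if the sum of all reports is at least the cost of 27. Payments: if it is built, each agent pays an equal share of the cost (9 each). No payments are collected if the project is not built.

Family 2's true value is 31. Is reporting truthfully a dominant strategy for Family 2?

Check each profile of the others' reports and compare truth against every alternative report.
Others report (4, 4): truth gives 22, best alternative gives 0.
Others report (4, 9): truth gives 22, best alternative gives 0.
Others report (4, 10): truth gives 22, best alternative gives 0.
Others report (9, 4): truth gives 22, best alternative gives 0.
Others report (10, 4): truth gives 22, best alternative gives 0.
Others report (4, 31): truth gives 22, best alternative gives 22.
(Remaining 10 profiles checked similarly; truth is weakly best in each.)
In every case the truthful report is at least as good as any alternative, so it is a dominant strategy.

Yes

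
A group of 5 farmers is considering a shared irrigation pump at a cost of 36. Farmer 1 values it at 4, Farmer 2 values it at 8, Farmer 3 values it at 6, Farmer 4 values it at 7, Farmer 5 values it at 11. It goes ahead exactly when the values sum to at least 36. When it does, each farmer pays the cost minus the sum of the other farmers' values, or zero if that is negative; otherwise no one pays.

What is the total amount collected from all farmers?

36

Total value 36 ≥ cost 36, so it is built.
Farmer 1: others sum to 32; max(0, 36 - 32) = 4.
Farmer 2: others sum to 28; max(0, 36 - 28) = 8.
Farmer 3: others sum to 30; max(0, 36 - 30) = 6.
Farmer 4: others sum to 29; max(0, 36 - 29) = 7.
Farmer 5: others sum to 25; max(0, 36 - 25) = 11.
Total collected = 4 + 8 + 6 + 7 + 11 = 36.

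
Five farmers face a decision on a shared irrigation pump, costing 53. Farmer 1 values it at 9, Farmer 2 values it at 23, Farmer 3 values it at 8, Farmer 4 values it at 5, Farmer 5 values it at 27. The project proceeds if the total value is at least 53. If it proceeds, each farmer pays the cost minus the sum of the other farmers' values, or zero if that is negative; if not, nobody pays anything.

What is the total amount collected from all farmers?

Total value 72 ≥ cost 53, so it is built.
Farmer 1: others sum to 63; max(0, 53 - 63) = 0.
Farmer 2: others sum to 49; max(0, 53 - 49) = 4.
Farmer 3: others sum to 64; max(0, 53 - 64) = 0.
Farmer 4: others sum to 67; max(0, 53 - 67) = 0.
Farmer 5: others sum to 45; max(0, 53 - 45) = 8.
Total collected = 0 + 4 + 0 + 0 + 8 = 12.

12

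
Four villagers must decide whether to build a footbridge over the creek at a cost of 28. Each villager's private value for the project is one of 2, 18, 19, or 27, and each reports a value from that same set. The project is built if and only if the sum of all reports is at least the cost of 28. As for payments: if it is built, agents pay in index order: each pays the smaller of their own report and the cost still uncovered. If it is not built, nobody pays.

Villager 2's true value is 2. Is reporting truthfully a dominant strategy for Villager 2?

Check each profile of the others' reports and compare truth against every alternative report.
Others report (2, 2, 18): truth gives 0, best alternative gives -16.
Others report (2, 2, 19): truth gives 0, best alternative gives -16.
Others report (2, 2, 27): truth gives 0, best alternative gives -16.
Others report (2, 18, 2): truth gives 0, best alternative gives -16.
Others report (2, 18, 18): truth gives 0, best alternative gives -16.
Others report (2, 18, 19): truth gives 0, best alternative gives -16.
(Remaining 58 profiles checked similarly; truth is weakly best in each.)
In every case the truthful report is at least as good as any alternative, so it is a dominant strategy.

Yes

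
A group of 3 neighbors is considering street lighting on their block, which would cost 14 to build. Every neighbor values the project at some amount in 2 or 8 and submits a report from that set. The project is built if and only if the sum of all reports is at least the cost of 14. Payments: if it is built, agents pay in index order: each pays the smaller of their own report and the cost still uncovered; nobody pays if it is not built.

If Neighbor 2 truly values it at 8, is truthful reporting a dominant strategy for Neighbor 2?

No

Consider the case where Neighbor 1 reports 8 and Neighbor 3 reports 8.
Truthful report 8: project built, pays 6, utility 8 - 6 = 2.
Report 2 instead: project built, pays 2, utility 8 - 2 = 6.
Since 6 > 2, reporting 2 is strictly better here, so truthful reporting is not dominant.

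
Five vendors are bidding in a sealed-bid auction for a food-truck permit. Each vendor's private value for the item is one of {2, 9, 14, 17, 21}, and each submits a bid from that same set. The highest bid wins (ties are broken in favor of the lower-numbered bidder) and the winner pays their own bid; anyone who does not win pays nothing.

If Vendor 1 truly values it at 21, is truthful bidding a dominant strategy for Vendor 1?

No

Consider the case where Vendor 2 bids 2, Vendor 3 bids 2, Vendor 4 bids 2 and Vendor 5 bids 2.
Truthful bid 21: wins, pays 21, utility 21 - 21 = 0.
Bid 2 instead: wins, pays 2, utility 21 - 2 = 19.
Since 19 > 0, bidding 2 is strictly better here, so truthful bidding is not dominant.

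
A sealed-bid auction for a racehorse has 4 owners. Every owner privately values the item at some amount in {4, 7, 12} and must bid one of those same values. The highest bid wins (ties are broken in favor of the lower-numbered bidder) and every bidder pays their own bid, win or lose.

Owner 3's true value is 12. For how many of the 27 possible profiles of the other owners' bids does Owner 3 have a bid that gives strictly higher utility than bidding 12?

17

Others bid (4, 4, 4): truth gives 0; bid 7 gives 5 > 0. Violating.
Others bid (4, 4, 7): truth gives 0; bid 7 gives 5 > 0. Violating.
Others bid (4, 12, 4): truth gives -12; bid 4 gives -4 > -12. Violating.
Others bid (4, 12, 7): truth gives -12; bid 4 gives -4 > -12. Violating.
Others bid (4, 4, 12): truth gives 0; no alternative beats it.
Others bid (4, 7, 4): truth gives 0; no alternative beats it.
(Checking all 27 profiles: 17 have a profitable deviation, 10 do not.)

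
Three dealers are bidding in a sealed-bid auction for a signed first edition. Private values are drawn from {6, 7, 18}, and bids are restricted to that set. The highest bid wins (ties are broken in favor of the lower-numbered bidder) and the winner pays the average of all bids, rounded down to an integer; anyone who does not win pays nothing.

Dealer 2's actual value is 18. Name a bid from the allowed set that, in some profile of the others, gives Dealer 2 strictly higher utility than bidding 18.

7

Suppose Dealer 1 bids 6 and Dealer 3 bids 6.
Bid 18: wins, pays 10, utility 18 - 10 = 8.
Bid 7: wins, pays 6, utility 18 - 6 = 12.
So bidding 7 beats truth here (12 > 8).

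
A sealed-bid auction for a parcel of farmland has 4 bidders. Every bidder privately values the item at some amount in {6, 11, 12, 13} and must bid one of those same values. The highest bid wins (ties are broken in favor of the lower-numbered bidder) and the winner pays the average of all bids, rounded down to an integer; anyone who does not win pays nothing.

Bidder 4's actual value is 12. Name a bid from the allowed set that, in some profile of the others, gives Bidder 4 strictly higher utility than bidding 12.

Suppose Bidder 1 bids 6, Bidder 2 bids 6 and Bidder 3 bids 12.
Bid 12: loses, pays 0, utility 0.
Bid 13: wins, pays 9, utility 12 - 9 = 3.
So bidding 13 beats truth here (3 > 0).

13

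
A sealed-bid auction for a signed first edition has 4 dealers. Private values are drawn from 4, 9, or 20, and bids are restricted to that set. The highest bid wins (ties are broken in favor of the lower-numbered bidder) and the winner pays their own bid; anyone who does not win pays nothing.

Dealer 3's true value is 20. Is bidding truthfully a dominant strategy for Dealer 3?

No

Consider the case where Dealer 1 bids 4, Dealer 2 bids 4 and Dealer 4 bids 4.
Truthful bid 20: wins, pays 20, utility 20 - 20 = 0.
Bid 9 instead: wins, pays 9, utility 20 - 9 = 11.
Since 11 > 0, bidding 9 is strictly better here, so truthful bidding is not dominant.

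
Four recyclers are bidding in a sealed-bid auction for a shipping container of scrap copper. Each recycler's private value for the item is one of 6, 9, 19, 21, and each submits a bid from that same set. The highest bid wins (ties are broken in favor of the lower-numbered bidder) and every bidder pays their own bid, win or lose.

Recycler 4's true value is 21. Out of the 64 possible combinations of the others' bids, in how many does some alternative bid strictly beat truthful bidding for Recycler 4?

Others bid (6, 6, 6): truth gives 0; bid 9 gives 12 > 0. Violating.
Others bid (6, 6, 9): truth gives 0; bid 19 gives 2 > 0. Violating.
Others bid (6, 6, 21): truth gives -21; bid 6 gives -6 > -21. Violating.
Others bid (6, 9, 6): truth gives 0; bid 19 gives 2 > 0. Violating.
Others bid (6, 6, 19): truth gives 0; no alternative beats it.
Others bid (6, 9, 19): truth gives 0; no alternative beats it.
(Checking all 64 profiles: 45 have a profitable deviation, 19 do not.)

45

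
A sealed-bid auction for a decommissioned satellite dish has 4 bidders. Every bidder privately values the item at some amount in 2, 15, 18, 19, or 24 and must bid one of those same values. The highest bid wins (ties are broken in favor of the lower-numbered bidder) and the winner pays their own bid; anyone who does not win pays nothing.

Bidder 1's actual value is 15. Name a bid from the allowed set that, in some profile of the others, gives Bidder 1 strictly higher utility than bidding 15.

2

Suppose Bidder 2 bids 2, Bidder 3 bids 2 and Bidder 4 bids 2.
Bid 15: wins, pays 15, utility 15 - 15 = 0.
Bid 2: wins, pays 2, utility 15 - 2 = 13.
So bidding 2 beats truth here (13 > 0).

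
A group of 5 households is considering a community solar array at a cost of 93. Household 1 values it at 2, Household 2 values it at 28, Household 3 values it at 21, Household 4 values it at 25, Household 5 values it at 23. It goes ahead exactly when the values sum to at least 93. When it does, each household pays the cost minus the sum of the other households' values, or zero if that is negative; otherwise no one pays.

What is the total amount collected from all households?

Total value 99 ≥ cost 93, so it is built.
Household 1: others sum to 97; max(0, 93 - 97) = 0.
Household 2: others sum to 71; max(0, 93 - 71) = 22.
Household 3: others sum to 78; max(0, 93 - 78) = 15.
Household 4: others sum to 74; max(0, 93 - 74) = 19.
Household 5: others sum to 76; max(0, 93 - 76) = 17.
Total collected = 0 + 22 + 15 + 19 + 17 = 73.

73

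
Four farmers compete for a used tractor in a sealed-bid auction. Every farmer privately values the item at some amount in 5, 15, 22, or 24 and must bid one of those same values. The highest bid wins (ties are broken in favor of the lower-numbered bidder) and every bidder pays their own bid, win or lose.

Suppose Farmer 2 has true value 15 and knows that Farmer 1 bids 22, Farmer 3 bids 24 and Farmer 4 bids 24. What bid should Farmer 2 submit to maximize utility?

Bid 5: loses but pays 5, utility -5.
Bid 15: loses but pays 15, utility -15.
Bid 22: loses but pays 22, utility -22.
Bid 24: wins, pays 24, utility 15 - 24 = -9.
The best choice is 5 with utility -5.

5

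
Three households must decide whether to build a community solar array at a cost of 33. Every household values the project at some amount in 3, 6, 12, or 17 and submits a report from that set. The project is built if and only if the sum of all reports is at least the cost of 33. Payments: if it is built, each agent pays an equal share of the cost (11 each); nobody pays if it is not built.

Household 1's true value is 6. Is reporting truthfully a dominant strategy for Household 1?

Consider the case where Household 2 reports 12 and Household 3 reports 17.
Truthful report 6: project built, pays 11, utility 6 - 11 = -5.
Report 3 instead: project not built, utility 0.
Since 0 > -5, reporting 3 is strictly better here, so truthful reporting is not dominant.

No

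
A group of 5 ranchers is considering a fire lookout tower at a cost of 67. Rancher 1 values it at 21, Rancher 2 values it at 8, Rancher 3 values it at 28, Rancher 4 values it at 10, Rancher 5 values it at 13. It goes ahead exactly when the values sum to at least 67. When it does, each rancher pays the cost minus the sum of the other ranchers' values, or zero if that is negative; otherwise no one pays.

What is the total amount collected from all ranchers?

23

Total value 80 ≥ cost 67, so it is built.
Rancher 1: others sum to 59; max(0, 67 - 59) = 8.
Rancher 2: others sum to 72; max(0, 67 - 72) = 0.
Rancher 3: others sum to 52; max(0, 67 - 52) = 15.
Rancher 4: others sum to 70; max(0, 67 - 70) = 0.
Rancher 5: others sum to 67; max(0, 67 - 67) = 0.
Total collected = 8 + 0 + 15 + 0 + 0 = 23.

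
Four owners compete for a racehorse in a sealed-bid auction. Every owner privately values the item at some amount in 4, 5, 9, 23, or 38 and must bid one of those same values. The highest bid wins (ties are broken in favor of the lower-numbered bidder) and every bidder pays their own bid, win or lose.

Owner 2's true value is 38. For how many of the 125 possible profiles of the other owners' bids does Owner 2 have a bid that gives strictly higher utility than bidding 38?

Others bid (4, 4, 4): truth gives 0; bid 5 gives 33 > 0. Violating.
Others bid (4, 4, 5): truth gives 0; bid 5 gives 33 > 0. Violating.
Others bid (4, 4, 9): truth gives 0; bid 9 gives 29 > 0. Violating.
Others bid (4, 4, 23): truth gives 0; bid 23 gives 15 > 0. Violating.
Others bid (4, 4, 38): truth gives 0; no alternative beats it.
Others bid (4, 5, 38): truth gives 0; no alternative beats it.
(Checking all 125 profiles: 73 have a profitable deviation, 52 do not.)

73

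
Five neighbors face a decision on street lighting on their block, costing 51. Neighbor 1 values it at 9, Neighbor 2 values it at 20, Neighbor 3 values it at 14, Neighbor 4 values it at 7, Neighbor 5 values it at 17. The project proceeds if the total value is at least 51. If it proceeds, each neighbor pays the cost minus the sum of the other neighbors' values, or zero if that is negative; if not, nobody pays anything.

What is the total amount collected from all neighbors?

5

Total value 67 ≥ cost 51, so it is built.
Neighbor 1: others sum to 58; max(0, 51 - 58) = 0.
Neighbor 2: others sum to 47; max(0, 51 - 47) = 4.
Neighbor 3: others sum to 53; max(0, 51 - 53) = 0.
Neighbor 4: others sum to 60; max(0, 51 - 60) = 0.
Neighbor 5: others sum to 50; max(0, 51 - 50) = 1.
Total collected = 0 + 4 + 0 + 0 + 1 = 5.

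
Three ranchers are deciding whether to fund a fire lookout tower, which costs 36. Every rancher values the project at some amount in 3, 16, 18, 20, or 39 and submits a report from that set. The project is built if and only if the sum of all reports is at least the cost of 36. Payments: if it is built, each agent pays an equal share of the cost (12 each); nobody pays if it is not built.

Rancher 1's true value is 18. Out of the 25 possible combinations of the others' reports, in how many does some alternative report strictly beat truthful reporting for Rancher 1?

1

Others report (3, 3): truth gives 0; report 39 gives 6 > 0. Violating.
Others report (3, 16): truth gives 6; no alternative beats it.
Others report (3, 18): truth gives 6; no alternative beats it.
(Checking all 25 profiles: 1 has a profitable deviation, 24 do not.)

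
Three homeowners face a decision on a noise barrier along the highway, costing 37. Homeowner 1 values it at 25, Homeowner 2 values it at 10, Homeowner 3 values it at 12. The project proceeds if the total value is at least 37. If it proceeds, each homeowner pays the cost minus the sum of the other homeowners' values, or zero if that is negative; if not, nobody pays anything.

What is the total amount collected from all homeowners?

Total value 47 ≥ cost 37, so it is built.
Homeowner 1: others sum to 22; max(0, 37 - 22) = 15.
Homeowner 2: others sum to 37; max(0, 37 - 37) = 0.
Homeowner 3: others sum to 35; max(0, 37 - 35) = 2.
Total collected = 15 + 0 + 2 = 17.

17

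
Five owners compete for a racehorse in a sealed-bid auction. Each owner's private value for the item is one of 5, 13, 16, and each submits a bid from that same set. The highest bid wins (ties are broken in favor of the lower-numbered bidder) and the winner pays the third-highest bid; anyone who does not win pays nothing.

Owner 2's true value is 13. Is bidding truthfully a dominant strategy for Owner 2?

Consider the case where Owner 1 bids 5, Owner 3 bids 5, Owner 4 bids 5 and Owner 5 bids 16.
Truthful bid 13: loses, pays 0, utility 0.
Bid 16 instead: wins, pays 5, utility 13 - 5 = 8.
Since 8 > 0, bidding 16 is strictly better here, so truthful bidding is not dominant.

No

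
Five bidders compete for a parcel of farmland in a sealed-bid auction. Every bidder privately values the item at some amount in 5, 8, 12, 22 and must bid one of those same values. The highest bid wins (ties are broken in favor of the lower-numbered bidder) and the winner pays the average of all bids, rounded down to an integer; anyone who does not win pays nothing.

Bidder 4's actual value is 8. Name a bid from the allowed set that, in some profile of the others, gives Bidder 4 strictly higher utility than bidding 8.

12

Suppose Bidder 1 bids 5, Bidder 2 bids 5, Bidder 3 bids 5 and Bidder 5 bids 12.
Bid 8: loses, pays 0, utility 0.
Bid 12: wins, pays 7, utility 8 - 7 = 1.
So bidding 12 beats truth here (1 > 0).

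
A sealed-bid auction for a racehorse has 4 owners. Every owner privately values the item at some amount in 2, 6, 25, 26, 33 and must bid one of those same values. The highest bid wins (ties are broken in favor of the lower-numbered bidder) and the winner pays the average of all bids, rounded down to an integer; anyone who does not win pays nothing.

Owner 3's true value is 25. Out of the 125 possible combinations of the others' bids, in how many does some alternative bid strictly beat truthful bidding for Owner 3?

Others bid (2, 2, 2): truth gives 18; bid 6 gives 22 > 18. Violating.
Others bid (2, 2, 6): truth gives 17; bid 6 gives 21 > 17. Violating.
Others bid (2, 2, 26): truth gives 0; bid 26 gives 11 > 0. Violating.
Others bid (2, 2, 33): truth gives 0; bid 33 gives 8 > 0. Violating.
Others bid (2, 2, 25): truth gives 12; no alternative beats it.
Others bid (2, 6, 2): truth gives 17; no alternative beats it.
(Checking all 125 profiles: 58 have a profitable deviation, 67 do not.)

58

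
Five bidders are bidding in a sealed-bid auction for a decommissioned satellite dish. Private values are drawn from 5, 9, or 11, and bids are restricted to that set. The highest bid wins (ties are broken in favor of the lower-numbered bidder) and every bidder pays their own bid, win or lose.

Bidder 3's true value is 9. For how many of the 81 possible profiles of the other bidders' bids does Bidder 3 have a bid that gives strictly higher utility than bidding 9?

77

Others bid (5, 5, 5, 11): truth gives -9; bid 11 gives -2 > -9. Violating.
Others bid (5, 5, 9, 11): truth gives -9; bid 11 gives -2 > -9. Violating.
Others bid (5, 5, 11, 5): truth gives -9; bid 11 gives -2 > -9. Violating.
Others bid (5, 5, 11, 9): truth gives -9; bid 11 gives -2 > -9. Violating.
Others bid (5, 5, 5, 5): truth gives 0; no alternative beats it.
Others bid (5, 5, 5, 9): truth gives 0; no alternative beats it.
(Checking all 81 profiles: 77 have a profitable deviation, 4 do not.)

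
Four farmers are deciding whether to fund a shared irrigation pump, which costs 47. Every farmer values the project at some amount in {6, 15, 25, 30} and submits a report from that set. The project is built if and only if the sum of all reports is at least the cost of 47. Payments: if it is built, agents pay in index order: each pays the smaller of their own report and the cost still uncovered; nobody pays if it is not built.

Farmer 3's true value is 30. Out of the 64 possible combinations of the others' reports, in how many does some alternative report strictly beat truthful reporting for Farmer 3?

Others report (6, 6, 15): truth gives 0; report 25 gives 5 > 0. Violating.
Others report (6, 6, 25): truth gives 0; report 15 gives 15 > 0. Violating.
Others report (6, 6, 30): truth gives 0; report 6 gives 24 > 0. Violating.
Others report (6, 15, 6): truth gives 4; report 25 gives 5 > 4. Violating.
Others report (6, 6, 6): truth gives 0; no alternative beats it.
Others report (15, 30, 6): truth gives 28; no alternative beats it.
(Checking all 64 profiles: 39 have a profitable deviation, 25 do not.)

39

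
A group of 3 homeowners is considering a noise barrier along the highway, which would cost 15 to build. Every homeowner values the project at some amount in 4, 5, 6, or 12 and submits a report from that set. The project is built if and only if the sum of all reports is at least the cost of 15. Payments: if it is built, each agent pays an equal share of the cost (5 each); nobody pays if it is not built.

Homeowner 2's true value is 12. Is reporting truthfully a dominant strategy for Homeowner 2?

Check each profile of the others' reports and compare truth against every alternative report.
Others report (4, 4): truth gives 7, best alternative gives 0.
Others report (4, 5): truth gives 7, best alternative gives 7.
Others report (4, 6): truth gives 7, best alternative gives 7.
Others report (4, 12): truth gives 7, best alternative gives 7.
Others report (5, 4): truth gives 7, best alternative gives 7.
Others report (5, 5): truth gives 7, best alternative gives 7.
(Remaining 10 profiles checked similarly; truth is weakly best in each.)
In every case the truthful report is at least as good as any alternative, so it is a dominant strategy.

Yes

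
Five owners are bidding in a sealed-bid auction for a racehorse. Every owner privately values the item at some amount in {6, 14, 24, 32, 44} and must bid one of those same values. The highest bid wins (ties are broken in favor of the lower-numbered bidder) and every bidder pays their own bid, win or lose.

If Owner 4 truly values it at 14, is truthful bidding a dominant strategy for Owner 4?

No

Consider the case where Owner 1 bids 6, Owner 2 bids 6, Owner 3 bids 6 and Owner 5 bids 24.
Truthful bid 14: loses but pays 14, utility -14.
Bid 6 instead: loses but pays 6, utility -6.
Since -6 > -14, bidding 6 is strictly better here, so truthful bidding is not dominant.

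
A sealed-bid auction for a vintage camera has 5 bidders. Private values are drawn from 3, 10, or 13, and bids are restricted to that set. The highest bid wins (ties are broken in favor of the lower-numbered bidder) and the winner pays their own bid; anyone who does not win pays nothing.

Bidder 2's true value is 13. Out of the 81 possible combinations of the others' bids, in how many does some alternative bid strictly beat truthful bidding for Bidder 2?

8

Others bid (3, 3, 3, 3): truth gives 0; bid 10 gives 3 > 0. Violating.
Others bid (3, 3, 3, 10): truth gives 0; bid 10 gives 3 > 0. Violating.
Others bid (3, 3, 10, 3): truth gives 0; bid 10 gives 3 > 0. Violating.
Others bid (3, 3, 10, 10): truth gives 0; bid 10 gives 3 > 0. Violating.
Others bid (3, 3, 3, 13): truth gives 0; no alternative beats it.
Others bid (3, 3, 10, 13): truth gives 0; no alternative beats it.
(Checking all 81 profiles: 8 have a profitable deviation, 73 do not.)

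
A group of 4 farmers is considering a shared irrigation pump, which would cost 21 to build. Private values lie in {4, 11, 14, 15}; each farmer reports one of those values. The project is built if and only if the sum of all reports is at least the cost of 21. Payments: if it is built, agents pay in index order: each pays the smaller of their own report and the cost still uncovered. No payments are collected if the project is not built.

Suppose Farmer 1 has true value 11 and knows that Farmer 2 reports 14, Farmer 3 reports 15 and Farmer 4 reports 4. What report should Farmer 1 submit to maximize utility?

4

Report 4: project built, pays 4, utility 11 - 4 = 7.
Report 11: project built, pays 11, utility 11 - 11 = 0.
Report 14: project built, pays 14, utility 11 - 14 = -3.
Report 15: project built, pays 15, utility 11 - 15 = -4.
The best choice is 4 with utility 7.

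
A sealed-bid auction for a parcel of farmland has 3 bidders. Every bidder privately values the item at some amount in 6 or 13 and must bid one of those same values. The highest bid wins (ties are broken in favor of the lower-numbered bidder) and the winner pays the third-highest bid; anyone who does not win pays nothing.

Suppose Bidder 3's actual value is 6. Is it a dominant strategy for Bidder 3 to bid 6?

Check each profile of the others' bids and compare truth against every alternative bid.
Others bid (6, 6): truth gives 0, best alternative gives 0.
Others bid (6, 13): truth gives 0, best alternative gives 0.
Others bid (13, 6): truth gives 0, best alternative gives 0.
Others bid (13, 13): truth gives 0, best alternative gives 0.
In every case the truthful bid is at least as good as any alternative, so it is a dominant strategy.

Yes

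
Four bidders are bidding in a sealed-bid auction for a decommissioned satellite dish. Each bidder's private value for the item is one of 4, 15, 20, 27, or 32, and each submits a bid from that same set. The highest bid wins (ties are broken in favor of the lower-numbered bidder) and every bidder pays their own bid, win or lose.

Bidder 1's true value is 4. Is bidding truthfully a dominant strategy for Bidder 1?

Yes

Check each profile of the others' bids and compare truth against every alternative bid.
Others bid (4, 4, 4): truth gives 0, best alternative gives -11.
Others bid (4, 4, 20): truth gives -4, best alternative gives -15.
Others bid (4, 4, 27): truth gives -4, best alternative gives -15.
Others bid (4, 4, 32): truth gives -4, best alternative gives -15.
Others bid (4, 15, 20): truth gives -4, best alternative gives -15.
Others bid (4, 15, 27): truth gives -4, best alternative gives -15.
(Remaining 119 profiles checked similarly; truth is weakly best in each.)
In every case the truthful bid is at least as good as any alternative, so it is a dominant strategy.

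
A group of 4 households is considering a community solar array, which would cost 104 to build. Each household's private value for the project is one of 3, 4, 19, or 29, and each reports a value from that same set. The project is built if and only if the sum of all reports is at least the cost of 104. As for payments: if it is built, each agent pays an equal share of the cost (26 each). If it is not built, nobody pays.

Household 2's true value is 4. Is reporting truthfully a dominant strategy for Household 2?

Yes

Check each profile of the others' reports and compare truth against every alternative report.
Others report (3, 3, 3): truth gives 0, best alternative gives 0.
Others report (3, 3, 4): truth gives 0, best alternative gives 0.
Others report (3, 3, 19): truth gives 0, best alternative gives 0.
Others report (3, 3, 29): truth gives 0, best alternative gives 0.
Others report (3, 4, 3): truth gives 0, best alternative gives 0.
Others report (3, 4, 4): truth gives 0, best alternative gives 0.
(Remaining 58 profiles checked similarly; truth is weakly best in each.)
In every case the truthful report is at least as good as any alternative, so it is a dominant strategy.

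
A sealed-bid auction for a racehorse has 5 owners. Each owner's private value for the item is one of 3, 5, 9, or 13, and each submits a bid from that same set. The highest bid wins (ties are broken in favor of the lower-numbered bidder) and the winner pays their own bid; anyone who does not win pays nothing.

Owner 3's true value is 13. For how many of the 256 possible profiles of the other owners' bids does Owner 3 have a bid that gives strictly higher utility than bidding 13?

Others bid (3, 3, 3, 3): truth gives 0; bid 5 gives 8 > 0. Violating.
Others bid (3, 3, 3, 5): truth gives 0; bid 5 gives 8 > 0. Violating.
Others bid (3, 3, 3, 9): truth gives 0; bid 9 gives 4 > 0. Violating.
Others bid (3, 3, 5, 3): truth gives 0; bid 5 gives 8 > 0. Violating.
Others bid (3, 3, 3, 13): truth gives 0; no alternative beats it.
Others bid (3, 3, 5, 13): truth gives 0; no alternative beats it.
(Checking all 256 profiles: 36 have a profitable deviation, 220 do not.)

36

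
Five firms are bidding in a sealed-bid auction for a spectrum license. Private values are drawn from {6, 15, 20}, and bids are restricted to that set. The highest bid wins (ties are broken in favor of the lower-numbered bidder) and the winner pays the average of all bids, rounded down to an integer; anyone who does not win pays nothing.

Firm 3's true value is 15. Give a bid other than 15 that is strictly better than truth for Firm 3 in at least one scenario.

Suppose Firm 1 bids 6, Firm 2 bids 6, Firm 4 bids 6 and Firm 5 bids 20.
Bid 15: loses, pays 0, utility 0.
Bid 20: wins, pays 11, utility 15 - 11 = 4.
So bidding 20 beats truth here (4 > 0).

20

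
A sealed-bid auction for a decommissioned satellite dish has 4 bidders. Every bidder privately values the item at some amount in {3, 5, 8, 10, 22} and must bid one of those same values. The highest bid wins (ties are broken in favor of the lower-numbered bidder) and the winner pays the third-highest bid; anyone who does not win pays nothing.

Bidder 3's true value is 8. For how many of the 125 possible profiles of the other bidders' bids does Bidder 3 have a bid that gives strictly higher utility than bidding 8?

24

Others bid (3, 3, 10): truth gives 0; bid 10 gives 5 > 0. Violating.
Others bid (3, 3, 22): truth gives 0; bid 22 gives 5 > 0. Violating.
Others bid (3, 5, 10): truth gives 0; bid 10 gives 3 > 0. Violating.
Others bid (3, 5, 22): truth gives 0; bid 22 gives 3 > 0. Violating.
Others bid (3, 3, 3): truth gives 5; no alternative beats it.
Others bid (3, 3, 5): truth gives 5; no alternative beats it.
(Checking all 125 profiles: 24 have a profitable deviation, 101 do not.)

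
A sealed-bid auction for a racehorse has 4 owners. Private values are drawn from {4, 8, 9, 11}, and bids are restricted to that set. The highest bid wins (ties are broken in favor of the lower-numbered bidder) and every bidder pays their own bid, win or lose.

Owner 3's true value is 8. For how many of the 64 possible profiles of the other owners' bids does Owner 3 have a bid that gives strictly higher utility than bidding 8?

62

Others bid (4, 4, 9): truth gives -8; bid 9 gives -1 > -8. Violating.
Others bid (4, 4, 11): truth gives -8; bid 11 gives -3 > -8. Violating.
Others bid (4, 8, 4): truth gives -8; bid 9 gives -1 > -8. Violating.
Others bid (4, 8, 8): truth gives -8; bid 9 gives -1 > -8. Violating.
Others bid (4, 4, 4): truth gives 0; no alternative beats it.
Others bid (4, 4, 8): truth gives 0; no alternative beats it.
(Checking all 64 profiles: 62 have a profitable deviation, 2 do not.)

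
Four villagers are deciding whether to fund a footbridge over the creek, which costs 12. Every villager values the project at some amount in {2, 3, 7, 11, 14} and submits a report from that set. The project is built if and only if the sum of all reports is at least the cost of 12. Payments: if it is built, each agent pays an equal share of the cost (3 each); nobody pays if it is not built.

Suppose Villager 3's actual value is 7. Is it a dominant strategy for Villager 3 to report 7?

Yes

Check each profile of the others' reports and compare truth against every alternative report.
Others report (2, 2, 2): truth gives 4, best alternative gives 4.
Others report (2, 2, 3): truth gives 4, best alternative gives 4.
Others report (2, 2, 7): truth gives 4, best alternative gives 4.
Others report (2, 2, 11): truth gives 4, best alternative gives 4.
Others report (2, 2, 14): truth gives 4, best alternative gives 4.
Others report (2, 3, 2): truth gives 4, best alternative gives 4.
(Remaining 119 profiles checked similarly; truth is weakly best in each.)
In every case the truthful report is at least as good as any alternative, so it is a dominant strategy.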